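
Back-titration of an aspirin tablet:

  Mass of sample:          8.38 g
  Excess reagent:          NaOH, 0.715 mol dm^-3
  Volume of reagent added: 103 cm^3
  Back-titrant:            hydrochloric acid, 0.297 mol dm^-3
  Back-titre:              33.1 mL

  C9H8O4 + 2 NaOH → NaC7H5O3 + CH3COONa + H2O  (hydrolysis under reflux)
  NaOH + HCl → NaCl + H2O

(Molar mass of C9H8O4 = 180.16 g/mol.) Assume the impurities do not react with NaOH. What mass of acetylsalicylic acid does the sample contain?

5.75 g

n(NaOH) added = 0.103 × 0.715 = 0.0736 mol
n(HCl) used in back-titration = 0.0331 × 0.297 = 9.83 × 10^-3 mol
n(NaOH) left over = 9.83 × 10^-3 mol (1:1 ratio)
n(NaOH) consumed by analyte = 0.0736 − 9.83 × 10^-3 = 0.0638 mol
From the 1:2 ratio, n(C9H8O4) = 1/2 × 0.0638 = 0.0319 mol
mass of C9H8O4 = 0.0319 × 180.16 = 5.75 g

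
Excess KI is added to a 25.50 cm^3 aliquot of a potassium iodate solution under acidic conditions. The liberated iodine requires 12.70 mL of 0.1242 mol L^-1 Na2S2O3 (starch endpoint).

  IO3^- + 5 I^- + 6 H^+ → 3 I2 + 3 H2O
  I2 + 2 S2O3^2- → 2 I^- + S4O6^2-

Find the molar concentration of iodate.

0.01031 mol/L

n(S2O3^2-) = 0.01270 × 0.1242 = 1.577 × 10^-3 mol
n(I2) = n(S2O3^2-)/2 = 7.887 × 10^-4 mol
From the 1:3 ratio, n(IO3^-) in the aliquot = 1/3 × 7.887 × 10^-4 = 2.629 × 10^-4 mol
[IO3^-] = 2.629 × 10^-4 / 0.02550 = 0.01031 mol/L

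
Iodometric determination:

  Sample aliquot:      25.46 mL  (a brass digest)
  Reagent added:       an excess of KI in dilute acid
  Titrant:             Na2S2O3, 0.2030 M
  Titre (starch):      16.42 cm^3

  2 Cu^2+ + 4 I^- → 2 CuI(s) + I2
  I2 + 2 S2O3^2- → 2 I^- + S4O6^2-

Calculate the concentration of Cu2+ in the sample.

0.1309 M

n(S2O3^2-) = 0.01642 × 0.2030 = 3.333 × 10^-3 mol
n(I2) = n(S2O3^2-)/2 = 1.667 × 10^-3 mol
From the 2:1 ratio, n(Cu2+) in the aliquot = 2/1 × 1.667 × 10^-3 = 3.333 × 10^-3 mol
[Cu2+] = 3.333 × 10^-3 / 0.02546 = 0.1309 mol/L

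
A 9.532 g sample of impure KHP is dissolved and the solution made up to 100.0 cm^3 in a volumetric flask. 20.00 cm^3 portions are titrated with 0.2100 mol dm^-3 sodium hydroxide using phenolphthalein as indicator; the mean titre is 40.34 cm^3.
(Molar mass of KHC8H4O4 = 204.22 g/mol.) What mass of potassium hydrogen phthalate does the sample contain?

8.650 g

KHC8H4O4 + NaOH → KNaC8H4O4 + H2O
n(NaOH) per titration = 0.04034 × 0.2100 = 8.471 × 10^-3 mol
n(KHC8H4O4) in each aliquot = 8.471 × 10^-3 mol (1:1 ratio)
n(KHC8H4O4) in the whole flask = 8.471 × 10^-3 × 100.0/20.00 = 0.04236 mol
mass of KHC8H4O4 = 0.04236 × 204.22 = 8.650 g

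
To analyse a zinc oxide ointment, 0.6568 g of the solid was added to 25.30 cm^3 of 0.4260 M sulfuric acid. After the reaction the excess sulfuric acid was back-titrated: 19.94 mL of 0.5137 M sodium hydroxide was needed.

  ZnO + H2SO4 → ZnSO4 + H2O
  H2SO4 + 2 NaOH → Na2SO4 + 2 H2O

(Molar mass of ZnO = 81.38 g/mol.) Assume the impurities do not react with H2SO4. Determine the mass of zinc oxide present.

0.4603 g

n(H2SO4) added = 0.02530 × 0.4260 = 0.01078 mol
n(NaOH) used in back-titration = 0.01994 × 0.5137 = 0.01024 mol
From the 1:2 ratio, n(H2SO4) left over = 1/2 × 0.01024 = 5.122 × 10^-3 mol
n(H2SO4) consumed by analyte = 0.01078 − 5.122 × 10^-3 = 5.656 × 10^-3 mol
n(ZnO) = 5.656 × 10^-3 mol (1:1 ratio)
mass of ZnO = 5.656 × 10^-3 × 81.38 = 0.4603 g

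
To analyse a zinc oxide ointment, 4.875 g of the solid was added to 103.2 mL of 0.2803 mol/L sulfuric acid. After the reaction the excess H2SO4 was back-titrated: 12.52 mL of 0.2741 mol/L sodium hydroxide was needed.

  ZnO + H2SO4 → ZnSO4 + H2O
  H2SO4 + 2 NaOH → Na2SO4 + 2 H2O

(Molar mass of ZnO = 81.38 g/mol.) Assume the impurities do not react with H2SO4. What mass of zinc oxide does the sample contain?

n(H2SO4) added = 0.1032 × 0.2803 = 0.02893 mol
n(NaOH) used in back-titration = 0.01252 × 0.2741 = 3.432 × 10^-3 mol
From the 1:2 ratio, n(H2SO4) left over = 1/2 × 3.432 × 10^-3 = 1.716 × 10^-3 mol
n(H2SO4) consumed by analyte = 0.02893 − 1.716 × 10^-3 = 0.02721 mol
n(ZnO) = 0.02721 mol (1:1 ratio)
mass of ZnO = 0.02721 × 81.38 = 2.214 g

2.214 g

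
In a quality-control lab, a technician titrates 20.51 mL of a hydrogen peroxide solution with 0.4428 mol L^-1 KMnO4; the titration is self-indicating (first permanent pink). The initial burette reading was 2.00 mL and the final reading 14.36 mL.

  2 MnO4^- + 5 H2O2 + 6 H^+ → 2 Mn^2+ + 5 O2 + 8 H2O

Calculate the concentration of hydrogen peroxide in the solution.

n(KMnO4) = 0.01236 L × 0.4428 mol/L = 5.473 × 10^-3 mol
From the 5:2 mole ratio, n(H2O2) = 5/2 × 5.473 × 10^-3 = 0.01368 mol
[H2O2] = 0.01368 mol / 0.02051 L = 0.6671 mol/L

0.6671 mol/L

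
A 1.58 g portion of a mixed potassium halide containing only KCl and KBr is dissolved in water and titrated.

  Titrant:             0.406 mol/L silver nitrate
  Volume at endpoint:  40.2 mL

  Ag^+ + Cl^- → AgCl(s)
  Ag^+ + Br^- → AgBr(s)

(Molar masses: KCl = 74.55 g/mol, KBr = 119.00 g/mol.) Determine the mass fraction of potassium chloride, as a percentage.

38.4 %

n(AgNO3) = 0.0402 × 0.406 = 0.0163 mol
Let x = n(KCl), y = n(KBr).
Titrant: 1x + 1y = 0.0163;  mass: 74.55x + 119.00y = 1.58
Solving, x = 8.15 × 10^-3 mol, y = 8.17 × 10^-3 mol
mass of KCl = 8.15 × 10^-3 × 74.55 = 0.608 g
% KCl = 0.608 / 1.58 × 100 = 38.4 %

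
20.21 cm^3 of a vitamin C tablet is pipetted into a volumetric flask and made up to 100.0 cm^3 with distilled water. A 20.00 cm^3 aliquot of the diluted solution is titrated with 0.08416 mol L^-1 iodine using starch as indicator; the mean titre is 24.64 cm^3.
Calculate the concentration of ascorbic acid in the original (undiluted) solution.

0.5130 mol/L

C6H8O6 + I2 → C6H6O6 + 2 HI
n(I2) = 0.02464 × 0.08416 = 2.074 × 10^-3 mol
n(C6H8O6) in the aliquot = 2.074 × 10^-3 mol (1:1 ratio)
[C6H8O6]_dilute = 2.074 × 10^-3 / 0.02000 = 0.1037 mol/L
Dilution factor = 100.0 / 20.21 = 4.948
[C6H8O6]_stock = 0.1037 × 4.948 = 0.5130 mol/L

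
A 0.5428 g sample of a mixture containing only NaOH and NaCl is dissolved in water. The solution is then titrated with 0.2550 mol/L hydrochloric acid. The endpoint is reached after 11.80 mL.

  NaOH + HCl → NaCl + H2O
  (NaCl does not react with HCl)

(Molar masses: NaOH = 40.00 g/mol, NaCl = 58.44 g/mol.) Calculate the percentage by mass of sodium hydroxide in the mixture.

22.17 %

n(HCl) = 0.01180 × 0.2550 = 3.009 × 10^-3 mol
Let x = n(NaOH), y = n(NaCl).
Titrant: 1x = 3.009 × 10^-3;  mass: 40.00x + 58.44y = 0.5428
Solving, x = 3.009 × 10^-3 mol, y = 7.229 × 10^-3 mol
mass of NaOH = 3.009 × 10^-3 × 40.00 = 0.1204 g
% NaOH = 0.1204 / 0.5428 × 100 = 22.17 %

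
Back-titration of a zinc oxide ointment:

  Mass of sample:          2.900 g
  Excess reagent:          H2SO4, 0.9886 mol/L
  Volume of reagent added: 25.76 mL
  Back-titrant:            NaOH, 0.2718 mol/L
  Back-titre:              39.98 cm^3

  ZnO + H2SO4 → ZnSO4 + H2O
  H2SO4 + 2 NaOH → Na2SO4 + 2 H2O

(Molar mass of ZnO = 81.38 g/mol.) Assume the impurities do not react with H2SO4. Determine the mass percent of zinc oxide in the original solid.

56.22 %

n(H2SO4) added = 0.02576 × 0.9886 = 0.02547 mol
n(NaOH) used in back-titration = 0.03998 × 0.2718 = 0.01087 mol
From the 1:2 ratio, n(H2SO4) left over = 1/2 × 0.01087 = 5.433 × 10^-3 mol
n(H2SO4) consumed by analyte = 0.02547 − 5.433 × 10^-3 = 0.02003 mol
n(ZnO) = 0.02003 mol (1:1 ratio)
mass of ZnO = 0.02003 × 81.38 = 1.630 g
% ZnO = 1.630 / 2.900 × 100 = 56.22 %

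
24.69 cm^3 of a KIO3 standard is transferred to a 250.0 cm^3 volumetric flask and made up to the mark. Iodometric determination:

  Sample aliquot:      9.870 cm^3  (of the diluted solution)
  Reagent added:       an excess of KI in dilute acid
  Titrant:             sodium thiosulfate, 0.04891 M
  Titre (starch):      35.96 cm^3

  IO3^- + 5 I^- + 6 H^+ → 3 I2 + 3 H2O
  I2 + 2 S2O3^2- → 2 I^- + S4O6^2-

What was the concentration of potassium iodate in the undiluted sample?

0.3007 M

n(S2O3^2-) = 0.03596 × 0.04891 = 1.759 × 10^-3 mol
n(I2) = n(S2O3^2-)/2 = 8.794 × 10^-4 mol
From the 1:3 ratio, n(IO3^-) in the aliquot = 1/3 × 8.794 × 10^-4 = 2.931 × 10^-4 mol
[IO3^-]_dilute = 2.931 × 10^-4 / 0.009870 = 0.02970 mol/L
[IO3^-]_original = 0.02970 × 250.0/24.69 = 0.3007 mol/L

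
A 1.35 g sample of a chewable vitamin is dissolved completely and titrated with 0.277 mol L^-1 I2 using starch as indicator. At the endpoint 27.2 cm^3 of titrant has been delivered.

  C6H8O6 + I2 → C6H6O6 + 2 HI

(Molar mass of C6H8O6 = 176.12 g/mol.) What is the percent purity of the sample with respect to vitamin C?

98.3 %

n(I2) = 0.0272 L × 0.277 mol/L = 7.53 × 10^-3 mol
n(C6H8O6) = 7.53 × 10^-3 mol (1:1 ratio)
mass of C6H8O6 = 7.53 × 10^-3 × 176.12 g/mol = 1.33 g
% C6H8O6 = 1.33 / 1.35 × 100 = 98.3 %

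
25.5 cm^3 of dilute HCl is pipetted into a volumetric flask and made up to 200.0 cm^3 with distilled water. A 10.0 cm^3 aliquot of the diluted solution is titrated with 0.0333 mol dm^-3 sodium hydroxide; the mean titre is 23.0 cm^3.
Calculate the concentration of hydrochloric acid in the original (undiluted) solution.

HCl + NaOH → NaCl + H2O
n(NaOH) = 0.0230 × 0.0333 = 7.66 × 10^-4 mol
n(HCl) in the aliquot = 7.66 × 10^-4 mol (1:1 ratio)
[HCl]_dilute = 7.66 × 10^-4 / 0.0100 = 0.0766 mol/L
Dilution factor = 200.0 / 25.5 = 7.843
[HCl]_stock = 0.0766 × 7.843 = 0.601 mol/L

0.601 mol/L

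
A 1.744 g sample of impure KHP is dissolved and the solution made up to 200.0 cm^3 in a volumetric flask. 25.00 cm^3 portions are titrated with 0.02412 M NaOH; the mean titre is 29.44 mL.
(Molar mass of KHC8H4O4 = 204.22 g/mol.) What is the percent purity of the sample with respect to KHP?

KHC8H4O4 + NaOH → KNaC8H4O4 + H2O
n(NaOH) per titration = 0.02944 × 0.02412 = 7.101 × 10^-4 mol
n(KHC8H4O4) in each aliquot = 7.101 × 10^-4 mol (1:1 ratio)
n(KHC8H4O4) in the whole flask = 7.101 × 10^-4 × 200.0/25.00 = 5.681 × 10^-3 mol
mass of KHC8H4O4 = 5.681 × 10^-3 × 204.22 = 1.160 g
% KHC8H4O4 = 1.160 / 1.744 × 100 = 66.52 %

66.52 %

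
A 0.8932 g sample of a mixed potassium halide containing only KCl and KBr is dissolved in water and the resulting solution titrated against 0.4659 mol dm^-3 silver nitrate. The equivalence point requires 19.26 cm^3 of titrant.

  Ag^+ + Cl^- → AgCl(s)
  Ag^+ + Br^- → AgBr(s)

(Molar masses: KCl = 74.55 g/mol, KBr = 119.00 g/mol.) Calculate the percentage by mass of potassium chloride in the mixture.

n(AgNO3) = 0.01926 × 0.4659 = 8.973 × 10^-3 mol
Let x = n(KCl), y = n(KBr).
Titrant: 1x + 1y = 8.973 × 10^-3;  mass: 74.55x + 119.00y = 0.8932
Solving, x = 3.928 × 10^-3 mol, y = 5.045 × 10^-3 mol
mass of KCl = 3.928 × 10^-3 × 74.55 = 0.2929 g
% KCl = 0.2929 / 0.8932 × 100 = 32.79 %

32.79 %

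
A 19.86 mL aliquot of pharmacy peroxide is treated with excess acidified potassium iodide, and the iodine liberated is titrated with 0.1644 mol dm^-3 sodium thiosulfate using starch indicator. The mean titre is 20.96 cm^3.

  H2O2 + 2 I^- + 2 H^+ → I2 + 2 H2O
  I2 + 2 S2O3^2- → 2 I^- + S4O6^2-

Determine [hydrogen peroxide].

0.08675 mol/L

n(S2O3^2-) = 0.02096 × 0.1644 = 3.446 × 10^-3 mol
n(I2) = n(S2O3^2-)/2 = 1.723 × 10^-3 mol
n(H2O2) in the aliquot = 1.723 × 10^-3 mol (1:1 ratio)
[H2O2] = 1.723 × 10^-3 / 0.01986 = 0.08675 mol/L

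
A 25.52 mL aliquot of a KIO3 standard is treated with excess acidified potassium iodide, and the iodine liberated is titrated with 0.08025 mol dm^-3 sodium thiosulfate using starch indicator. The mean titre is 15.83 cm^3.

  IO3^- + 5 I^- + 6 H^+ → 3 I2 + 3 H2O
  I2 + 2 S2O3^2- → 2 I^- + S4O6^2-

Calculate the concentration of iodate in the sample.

0.008296 mol/L

n(S2O3^2-) = 0.01583 × 0.08025 = 1.270 × 10^-3 mol
n(I2) = n(S2O3^2-)/2 = 6.352 × 10^-4 mol
From the 1:3 ratio, n(IO3^-) in the aliquot = 1/3 × 6.352 × 10^-4 = 2.117 × 10^-4 mol
[IO3^-] = 2.117 × 10^-4 / 0.02552 = 0.008296 mol/L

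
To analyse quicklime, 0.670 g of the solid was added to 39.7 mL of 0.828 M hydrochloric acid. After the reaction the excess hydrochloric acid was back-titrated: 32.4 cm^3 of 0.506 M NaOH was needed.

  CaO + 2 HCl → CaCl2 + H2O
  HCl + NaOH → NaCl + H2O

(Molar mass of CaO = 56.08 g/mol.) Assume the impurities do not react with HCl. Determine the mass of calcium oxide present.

0.462 g

n(HCl) added = 0.0397 × 0.828 = 0.0329 mol
n(NaOH) used in back-titration = 0.0324 × 0.506 = 0.0164 mol
n(HCl) left over = 0.0164 mol (1:1 ratio)
n(HCl) consumed by analyte = 0.0329 − 0.0164 = 0.0165 mol
From the 1:2 ratio, n(CaO) = 1/2 × 0.0165 = 8.24 × 10^-3 mol
mass of CaO = 8.24 × 10^-3 × 56.08 = 0.462 g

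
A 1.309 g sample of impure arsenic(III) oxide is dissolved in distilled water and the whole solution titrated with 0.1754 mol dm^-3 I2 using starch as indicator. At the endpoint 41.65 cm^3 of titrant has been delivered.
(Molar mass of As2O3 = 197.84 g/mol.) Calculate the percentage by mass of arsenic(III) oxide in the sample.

As2O3 + 2 I2 + 2 H2O → As2O5 + 4 HI
n(I2) = 0.04165 L × 0.1754 mol/L = 7.305 × 10^-3 mol
From the 1:2 ratio, n(As2O3) = 1/2 × 7.305 × 10^-3 = 3.653 × 10^-3 mol
mass of As2O3 = 3.653 × 10^-3 × 197.84 g/mol = 0.7227 g
% As2O3 = 0.7227 / 1.309 × 100 = 55.21 %

55.21 %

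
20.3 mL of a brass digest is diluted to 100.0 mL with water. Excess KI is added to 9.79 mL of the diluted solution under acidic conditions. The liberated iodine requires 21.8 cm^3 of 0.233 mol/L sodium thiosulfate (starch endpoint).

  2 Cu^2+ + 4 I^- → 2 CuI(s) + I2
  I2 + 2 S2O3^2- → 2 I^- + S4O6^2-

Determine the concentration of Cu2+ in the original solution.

2.56 mol/L

n(S2O3^2-) = 0.0218 × 0.233 = 5.08 × 10^-3 mol
n(I2) = n(S2O3^2-)/2 = 2.54 × 10^-3 mol
From the 2:1 ratio, n(Cu2+) in the aliquot = 2/1 × 2.54 × 10^-3 = 5.08 × 10^-3 mol
[Cu2+]_dilute = 5.08 × 10^-3 / 0.00979 = 0.519 mol/L
[Cu2+]_original = 0.519 × 100.0/20.3 = 2.56 mol/L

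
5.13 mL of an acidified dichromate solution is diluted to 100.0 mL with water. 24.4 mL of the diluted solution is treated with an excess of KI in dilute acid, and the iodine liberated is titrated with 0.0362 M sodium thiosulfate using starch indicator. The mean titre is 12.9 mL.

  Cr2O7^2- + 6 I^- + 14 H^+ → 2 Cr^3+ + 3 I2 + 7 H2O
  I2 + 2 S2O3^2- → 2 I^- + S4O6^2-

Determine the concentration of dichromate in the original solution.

n(S2O3^2-) = 0.0129 × 0.0362 = 4.67 × 10^-4 mol
n(I2) = n(S2O3^2-)/2 = 2.33 × 10^-4 mol
From the 1:3 ratio, n(Cr2O7^2-) in the aliquot = 1/3 × 2.33 × 10^-4 = 7.78 × 10^-5 mol
[Cr2O7^2-]_dilute = 7.78 × 10^-5 / 0.0244 = 0.00319 mol/L
[Cr2O7^2-]_original = 0.00319 × 100.0/5.13 = 0.0622 mol/L

0.0622 M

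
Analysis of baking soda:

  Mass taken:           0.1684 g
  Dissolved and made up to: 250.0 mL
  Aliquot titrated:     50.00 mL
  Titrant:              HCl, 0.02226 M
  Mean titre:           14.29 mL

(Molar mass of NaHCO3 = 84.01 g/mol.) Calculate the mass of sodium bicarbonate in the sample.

NaHCO3 + HCl → NaCl + H2O + CO2
n(HCl) per titration = 0.01429 × 0.02226 = 3.181 × 10^-4 mol
n(NaHCO3) in each aliquot = 3.181 × 10^-4 mol (1:1 ratio)
n(NaHCO3) in the whole flask = 3.181 × 10^-4 × 250.0/50.00 = 1.590 × 10^-3 mol
mass of NaHCO3 = 1.590 × 10^-3 × 84.01 = 0.1336 g

0.1336 g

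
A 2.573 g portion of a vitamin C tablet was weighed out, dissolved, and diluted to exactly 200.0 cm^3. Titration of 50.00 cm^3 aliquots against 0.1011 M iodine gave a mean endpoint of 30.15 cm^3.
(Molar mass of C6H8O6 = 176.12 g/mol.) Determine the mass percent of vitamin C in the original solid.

C6H8O6 + I2 → C6H6O6 + 2 HI
n(I2) per titration = 0.03015 × 0.1011 = 3.048 × 10^-3 mol
n(C6H8O6) in each aliquot = 3.048 × 10^-3 mol (1:1 ratio)
n(C6H8O6) in the whole flask = 3.048 × 10^-3 × 200.0/50.00 = 0.01219 mol
mass of C6H8O6 = 0.01219 × 176.12 = 2.147 g
% C6H8O6 = 2.147 / 2.573 × 100 = 83.46 %

83.46 %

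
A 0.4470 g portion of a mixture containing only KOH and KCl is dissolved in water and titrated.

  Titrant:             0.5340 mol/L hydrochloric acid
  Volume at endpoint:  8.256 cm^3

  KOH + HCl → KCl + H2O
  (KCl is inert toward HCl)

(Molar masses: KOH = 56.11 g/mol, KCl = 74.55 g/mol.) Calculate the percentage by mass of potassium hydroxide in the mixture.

n(HCl) = 0.008256 × 0.5340 = 4.409 × 10^-3 mol
Let x = n(KOH), y = n(KCl).
Titrant: 1x = 4.409 × 10^-3;  mass: 56.11x + 74.55y = 0.4470
Solving, x = 4.409 × 10^-3 mol, y = 2.678 × 10^-3 mol
mass of KOH = 4.409 × 10^-3 × 56.11 = 0.2474 g
% KOH = 0.2474 / 0.4470 × 100 = 55.34 %

55.34 %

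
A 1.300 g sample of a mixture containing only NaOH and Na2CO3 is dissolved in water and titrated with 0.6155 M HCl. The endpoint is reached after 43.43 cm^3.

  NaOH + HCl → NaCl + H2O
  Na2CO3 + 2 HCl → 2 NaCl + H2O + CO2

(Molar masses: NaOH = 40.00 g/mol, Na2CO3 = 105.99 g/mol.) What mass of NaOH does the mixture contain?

n(HCl) = 0.04343 × 0.6155 = 0.02673 mol
Let x = n(NaOH), y = n(Na2CO3).
Titrant: 1x + 2y = 0.02673;  mass: 40.00x + 105.99y = 1.300
Solving, x = 8.974 × 10^-3 mol, y = 8.879 × 10^-3 mol
mass of NaOH = 8.974 × 10^-3 × 40.00 = 0.3590 g

0.3590 g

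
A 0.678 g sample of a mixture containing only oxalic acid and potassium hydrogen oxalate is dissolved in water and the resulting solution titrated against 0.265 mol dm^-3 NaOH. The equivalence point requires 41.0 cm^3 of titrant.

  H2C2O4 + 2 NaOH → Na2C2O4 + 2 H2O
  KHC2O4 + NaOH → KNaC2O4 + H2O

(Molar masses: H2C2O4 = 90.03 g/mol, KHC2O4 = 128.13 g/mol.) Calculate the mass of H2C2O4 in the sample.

0.387 g

n(NaOH) = 0.0410 × 0.265 = 0.0109 mol
Let x = n(H2C2O4), y = n(KHC2O4).
Titrant: 2x + 1y = 0.0109;  mass: 90.03x + 128.13y = 0.678
Solving, x = 4.30 × 10^-3 mol, y = 2.27 × 10^-3 mol
mass of H2C2O4 = 4.30 × 10^-3 × 90.03 = 0.387 g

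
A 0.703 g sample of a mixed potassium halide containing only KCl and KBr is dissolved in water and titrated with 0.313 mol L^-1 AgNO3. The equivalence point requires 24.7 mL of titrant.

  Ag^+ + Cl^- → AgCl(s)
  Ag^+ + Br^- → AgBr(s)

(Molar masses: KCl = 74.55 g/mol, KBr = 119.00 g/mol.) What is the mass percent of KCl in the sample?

51.8 %

n(AgNO3) = 0.0247 × 0.313 = 7.73 × 10^-3 mol
Let x = n(KCl), y = n(KBr).
Titrant: 1x + 1y = 7.73 × 10^-3;  mass: 74.55x + 119.00y = 0.703
Solving, x = 4.88 × 10^-3 mol, y = 2.85 × 10^-3 mol
mass of KCl = 4.88 × 10^-3 × 74.55 = 0.364 g
% KCl = 0.364 / 0.703 × 100 = 51.8 %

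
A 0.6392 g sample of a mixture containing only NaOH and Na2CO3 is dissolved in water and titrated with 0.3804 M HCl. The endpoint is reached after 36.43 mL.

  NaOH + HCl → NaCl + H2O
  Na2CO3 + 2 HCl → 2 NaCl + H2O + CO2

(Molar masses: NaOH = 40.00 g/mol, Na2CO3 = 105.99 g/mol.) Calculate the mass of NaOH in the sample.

n(HCl) = 0.03643 × 0.3804 = 0.01386 mol
Let x = n(NaOH), y = n(Na2CO3).
Titrant: 1x + 2y = 0.01386;  mass: 40.00x + 105.99y = 0.6392
Solving, x = 7.326 × 10^-3 mol, y = 3.266 × 10^-3 mol
mass of NaOH = 7.326 × 10^-3 × 40.00 = 0.2930 g

0.2930 g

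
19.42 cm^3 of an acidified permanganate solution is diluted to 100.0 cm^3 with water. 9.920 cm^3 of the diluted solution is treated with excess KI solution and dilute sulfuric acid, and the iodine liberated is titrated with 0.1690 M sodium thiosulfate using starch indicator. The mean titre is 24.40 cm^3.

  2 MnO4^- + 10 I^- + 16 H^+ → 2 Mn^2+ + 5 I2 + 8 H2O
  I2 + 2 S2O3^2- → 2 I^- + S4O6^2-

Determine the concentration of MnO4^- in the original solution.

0.4281 M

n(S2O3^2-) = 0.02440 × 0.1690 = 4.124 × 10^-3 mol
n(I2) = n(S2O3^2-)/2 = 2.062 × 10^-3 mol
From the 2:5 ratio, n(MnO4^-) in the aliquot = 2/5 × 2.062 × 10^-3 = 8.247 × 10^-4 mol
[MnO4^-]_dilute = 8.247 × 10^-4 / 0.009920 = 0.08314 mol/L
[MnO4^-]_original = 0.08314 × 100.0/19.42 = 0.4281 mol/L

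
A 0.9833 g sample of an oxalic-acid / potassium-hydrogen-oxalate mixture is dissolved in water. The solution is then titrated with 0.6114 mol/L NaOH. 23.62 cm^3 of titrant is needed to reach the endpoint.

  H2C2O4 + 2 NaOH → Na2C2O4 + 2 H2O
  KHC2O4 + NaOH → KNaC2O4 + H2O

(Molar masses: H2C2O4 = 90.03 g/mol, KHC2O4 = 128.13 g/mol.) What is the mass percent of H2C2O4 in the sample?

n(NaOH) = 0.02362 × 0.6114 = 0.01444 mol
Let x = n(H2C2O4), y = n(KHC2O4).
Titrant: 2x + 1y = 0.01444;  mass: 90.03x + 128.13y = 0.9833
Solving, x = 5.216 × 10^-3 mol, y = 4.009 × 10^-3 mol
mass of H2C2O4 = 5.216 × 10^-3 × 90.03 = 0.4696 g
% H2C2O4 = 0.4696 / 0.9833 × 100 = 47.76 %

47.76 %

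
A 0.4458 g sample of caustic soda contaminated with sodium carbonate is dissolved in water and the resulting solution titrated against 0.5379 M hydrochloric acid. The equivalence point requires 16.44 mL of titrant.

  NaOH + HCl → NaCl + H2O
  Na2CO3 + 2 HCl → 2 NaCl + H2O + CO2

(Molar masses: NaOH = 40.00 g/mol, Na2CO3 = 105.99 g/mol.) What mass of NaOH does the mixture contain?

n(HCl) = 0.01644 × 0.5379 = 8.843 × 10^-3 mol
Let x = n(NaOH), y = n(Na2CO3).
Titrant: 1x + 2y = 8.843 × 10^-3;  mass: 40.00x + 105.99y = 0.4458
Solving, x = 1.758 × 10^-3 mol, y = 3.543 × 10^-3 mol
mass of NaOH = 1.758 × 10^-3 × 40.00 = 0.07030 g

0.07030 g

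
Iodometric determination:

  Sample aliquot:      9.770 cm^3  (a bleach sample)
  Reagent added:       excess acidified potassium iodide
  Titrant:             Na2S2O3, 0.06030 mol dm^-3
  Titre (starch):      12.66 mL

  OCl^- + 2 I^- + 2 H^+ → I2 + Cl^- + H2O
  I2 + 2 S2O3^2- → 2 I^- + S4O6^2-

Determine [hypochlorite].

n(S2O3^2-) = 0.01266 × 0.06030 = 7.634 × 10^-4 mol
n(I2) = n(S2O3^2-)/2 = 3.817 × 10^-4 mol
n(OCl^-) in the aliquot = 3.817 × 10^-4 mol (1:1 ratio)
[OCl^-] = 3.817 × 10^-4 / 0.009770 = 0.03907 mol/L

0.03907 mol/L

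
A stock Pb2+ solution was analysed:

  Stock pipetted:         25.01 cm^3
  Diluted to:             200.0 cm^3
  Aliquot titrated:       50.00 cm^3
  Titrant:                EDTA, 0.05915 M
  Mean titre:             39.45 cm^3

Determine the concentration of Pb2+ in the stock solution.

Pb^2+ + EDTA^4- → [Pb(EDTA)]^2-
n(EDTA) = 0.03945 × 0.05915 = 2.333 × 10^-3 mol
n(Pb2+) in the aliquot = 2.333 × 10^-3 mol (1:1 ratio)
[Pb2+]_dilute = 2.333 × 10^-3 / 0.05000 = 0.04667 mol/L
Dilution factor = 200.0 / 25.01 = 7.997
[Pb2+]_stock = 0.04667 × 7.997 = 0.3732 mol/L

0.3732 M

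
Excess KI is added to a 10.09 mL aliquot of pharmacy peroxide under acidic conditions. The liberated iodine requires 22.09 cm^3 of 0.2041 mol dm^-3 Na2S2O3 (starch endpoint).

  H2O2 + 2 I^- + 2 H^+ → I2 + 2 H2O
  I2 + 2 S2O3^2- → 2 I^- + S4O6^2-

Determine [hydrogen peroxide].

n(S2O3^2-) = 0.02209 × 0.2041 = 4.509 × 10^-3 mol
n(I2) = n(S2O3^2-)/2 = 2.254 × 10^-3 mol
n(H2O2) in the aliquot = 2.254 × 10^-3 mol (1:1 ratio)
[H2O2] = 2.254 × 10^-3 / 0.01009 = 0.2234 mol/L

0.2234 mol/L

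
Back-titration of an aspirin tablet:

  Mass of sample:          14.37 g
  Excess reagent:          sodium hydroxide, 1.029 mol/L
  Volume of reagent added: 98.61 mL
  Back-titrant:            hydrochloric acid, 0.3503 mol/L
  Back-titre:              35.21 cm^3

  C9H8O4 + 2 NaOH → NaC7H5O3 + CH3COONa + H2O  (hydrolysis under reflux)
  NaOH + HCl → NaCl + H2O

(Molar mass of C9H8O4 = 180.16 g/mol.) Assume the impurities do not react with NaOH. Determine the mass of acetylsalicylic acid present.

8.029 g

n(NaOH) added = 0.09861 × 1.029 = 0.1015 mol
n(HCl) used in back-titration = 0.03521 × 0.3503 = 0.01233 mol
n(NaOH) left over = 0.01233 mol (1:1 ratio)
n(NaOH) consumed by analyte = 0.1015 − 0.01233 = 0.08914 mol
From the 1:2 ratio, n(C9H8O4) = 1/2 × 0.08914 = 0.04457 mol
mass of C9H8O4 = 0.04457 × 180.16 = 8.029 g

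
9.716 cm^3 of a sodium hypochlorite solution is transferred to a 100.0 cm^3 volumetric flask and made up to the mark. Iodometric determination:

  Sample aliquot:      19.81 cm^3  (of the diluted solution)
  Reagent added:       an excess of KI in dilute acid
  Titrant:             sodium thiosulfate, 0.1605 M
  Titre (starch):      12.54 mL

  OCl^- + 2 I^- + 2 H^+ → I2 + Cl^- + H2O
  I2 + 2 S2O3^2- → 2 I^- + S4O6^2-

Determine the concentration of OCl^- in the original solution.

n(S2O3^2-) = 0.01254 × 0.1605 = 2.013 × 10^-3 mol
n(I2) = n(S2O3^2-)/2 = 1.006 × 10^-3 mol
n(OCl^-) in the aliquot = 1.006 × 10^-3 mol (1:1 ratio)
[OCl^-]_dilute = 1.006 × 10^-3 / 0.01981 = 0.05080 mol/L
[OCl^-]_original = 0.05080 × 100.0/9.716 = 0.5228 mol/L

0.5228 M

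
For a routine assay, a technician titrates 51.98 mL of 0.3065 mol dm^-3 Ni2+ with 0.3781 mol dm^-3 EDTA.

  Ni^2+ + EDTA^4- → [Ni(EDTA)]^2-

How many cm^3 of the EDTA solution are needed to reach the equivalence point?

n(Ni2+) = 0.05198 L × 0.3065 mol/L = 0.01593 mol
n(EDTA) = 0.01593 mol (1:1 stoichiometry)
V(EDTA) = 0.01593 mol / 0.3781 mol/L = 0.04214 L = 42.14 mL

42.14 mL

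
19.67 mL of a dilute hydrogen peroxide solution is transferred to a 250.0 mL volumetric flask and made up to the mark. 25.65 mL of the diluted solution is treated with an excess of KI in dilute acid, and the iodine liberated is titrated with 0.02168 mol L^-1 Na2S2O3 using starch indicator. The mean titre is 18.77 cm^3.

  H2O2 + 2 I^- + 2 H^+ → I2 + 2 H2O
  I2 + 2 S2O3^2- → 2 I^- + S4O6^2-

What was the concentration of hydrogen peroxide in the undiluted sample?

n(S2O3^2-) = 0.01877 × 0.02168 = 4.069 × 10^-4 mol
n(I2) = n(S2O3^2-)/2 = 2.035 × 10^-4 mol
n(H2O2) in the aliquot = 2.035 × 10^-4 mol (1:1 ratio)
[H2O2]_dilute = 2.035 × 10^-4 / 0.02565 = 0.007932 mol/L
[H2O2]_original = 0.007932 × 250.0/19.67 = 0.1008 mol/L

0.1008 mol/L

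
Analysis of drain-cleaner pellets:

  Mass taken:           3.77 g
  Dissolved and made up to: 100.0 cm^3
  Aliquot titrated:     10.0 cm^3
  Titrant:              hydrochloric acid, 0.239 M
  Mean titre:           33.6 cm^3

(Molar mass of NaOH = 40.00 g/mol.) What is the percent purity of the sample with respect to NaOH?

NaOH + HCl → NaCl + H2O
n(HCl) per titration = 0.0336 × 0.239 = 8.03 × 10^-3 mol
n(NaOH) in each aliquot = 8.03 × 10^-3 mol (1:1 ratio)
n(NaOH) in the whole flask = 8.03 × 10^-3 × 100.0/10.0 = 0.0803 mol
mass of NaOH = 0.0803 × 40.00 = 3.21 g
% NaOH = 3.21 / 3.77 × 100 = 85.2 %

85.2 %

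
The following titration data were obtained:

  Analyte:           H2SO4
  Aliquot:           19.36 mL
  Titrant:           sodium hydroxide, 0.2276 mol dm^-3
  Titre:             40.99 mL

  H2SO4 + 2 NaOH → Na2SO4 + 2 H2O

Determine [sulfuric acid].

n(NaOH) = 0.04099 L × 0.2276 mol/L = 9.329 × 10^-3 mol
From the 1:2 mole ratio, n(H2SO4) = 1/2 × 9.329 × 10^-3 = 4.665 × 10^-3 mol
[H2SO4] = 4.665 × 10^-3 mol / 0.01936 L = 0.2409 mol/L

0.2409 mol/L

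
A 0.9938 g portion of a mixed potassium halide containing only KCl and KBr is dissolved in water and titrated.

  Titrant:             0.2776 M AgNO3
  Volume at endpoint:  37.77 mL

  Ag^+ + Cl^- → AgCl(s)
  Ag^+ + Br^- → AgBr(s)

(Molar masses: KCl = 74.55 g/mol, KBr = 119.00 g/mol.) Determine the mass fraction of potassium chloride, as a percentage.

42.85 %

n(AgNO3) = 0.03777 × 0.2776 = 0.01048 mol
Let x = n(KCl), y = n(KBr).
Titrant: 1x + 1y = 0.01048;  mass: 74.55x + 119.00y = 0.9938
Solving, x = 5.712 × 10^-3 mol, y = 4.773 × 10^-3 mol
mass of KCl = 5.712 × 10^-3 × 74.55 = 0.4258 g
% KCl = 0.4258 / 0.9938 × 100 = 42.85 %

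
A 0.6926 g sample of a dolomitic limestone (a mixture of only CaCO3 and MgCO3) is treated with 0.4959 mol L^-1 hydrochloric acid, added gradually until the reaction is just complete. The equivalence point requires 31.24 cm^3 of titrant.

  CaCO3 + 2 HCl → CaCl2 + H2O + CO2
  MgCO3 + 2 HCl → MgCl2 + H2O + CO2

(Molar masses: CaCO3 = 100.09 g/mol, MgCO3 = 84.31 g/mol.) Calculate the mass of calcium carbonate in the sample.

0.2508 g

n(HCl) = 0.03124 × 0.4959 = 0.01549 mol
Let x = n(CaCO3), y = n(MgCO3).
Titrant: 2x + 2y = 0.01549;  mass: 100.09x + 84.31y = 0.6926
Solving, x = 2.506 × 10^-3 mol, y = 5.240 × 10^-3 mol
mass of CaCO3 = 2.506 × 10^-3 × 100.09 = 0.2508 g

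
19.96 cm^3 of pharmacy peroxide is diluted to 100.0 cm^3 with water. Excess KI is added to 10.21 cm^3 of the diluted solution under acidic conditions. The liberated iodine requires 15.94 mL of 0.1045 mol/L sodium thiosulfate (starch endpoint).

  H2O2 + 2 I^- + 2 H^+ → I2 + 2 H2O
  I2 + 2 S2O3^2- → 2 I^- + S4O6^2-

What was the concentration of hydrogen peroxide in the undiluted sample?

n(S2O3^2-) = 0.01594 × 0.1045 = 1.666 × 10^-3 mol
n(I2) = n(S2O3^2-)/2 = 8.329 × 10^-4 mol
n(H2O2) in the aliquot = 8.329 × 10^-4 mol (1:1 ratio)
[H2O2]_dilute = 8.329 × 10^-4 / 0.01021 = 0.08157 mol/L
[H2O2]_original = 0.08157 × 100.0/19.96 = 0.4087 mol/L

0.4087 mol/L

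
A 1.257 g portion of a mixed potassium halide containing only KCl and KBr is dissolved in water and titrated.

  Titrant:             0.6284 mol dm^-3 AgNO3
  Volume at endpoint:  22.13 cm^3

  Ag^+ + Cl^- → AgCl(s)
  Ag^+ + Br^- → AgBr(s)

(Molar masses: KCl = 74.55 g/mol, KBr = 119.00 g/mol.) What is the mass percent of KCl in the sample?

53.09 %

n(AgNO3) = 0.02213 × 0.6284 = 0.01391 mol
Let x = n(KCl), y = n(KBr).
Titrant: 1x + 1y = 0.01391;  mass: 74.55x + 119.00y = 1.257
Solving, x = 8.951 × 10^-3 mol, y = 4.955 × 10^-3 mol
mass of KCl = 8.951 × 10^-3 × 74.55 = 0.6673 g
% KCl = 0.6673 / 1.257 × 100 = 53.09 %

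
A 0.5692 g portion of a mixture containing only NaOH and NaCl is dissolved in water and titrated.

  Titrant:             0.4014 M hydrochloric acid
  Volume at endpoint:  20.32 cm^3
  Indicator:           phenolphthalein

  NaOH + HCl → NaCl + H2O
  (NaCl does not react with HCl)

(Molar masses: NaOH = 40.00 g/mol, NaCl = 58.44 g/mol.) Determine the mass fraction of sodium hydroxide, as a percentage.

57.32 %

n(HCl) = 0.02032 × 0.4014 = 8.156 × 10^-3 mol
Let x = n(NaOH), y = n(NaCl).
Titrant: 1x = 8.156 × 10^-3;  mass: 40.00x + 58.44y = 0.5692
Solving, x = 8.156 × 10^-3 mol, y = 4.157 × 10^-3 mol
mass of NaOH = 8.156 × 10^-3 × 40.00 = 0.3263 g
% NaOH = 0.3263 / 0.5692 × 100 = 57.32 %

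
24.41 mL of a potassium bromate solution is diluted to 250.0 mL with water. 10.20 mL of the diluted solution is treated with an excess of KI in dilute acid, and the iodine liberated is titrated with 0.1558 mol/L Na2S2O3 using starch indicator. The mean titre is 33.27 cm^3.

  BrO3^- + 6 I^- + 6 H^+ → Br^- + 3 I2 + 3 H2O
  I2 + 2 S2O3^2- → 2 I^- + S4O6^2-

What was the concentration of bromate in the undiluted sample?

0.8674 mol/L

n(S2O3^2-) = 0.03327 × 0.1558 = 5.183 × 10^-3 mol
n(I2) = n(S2O3^2-)/2 = 2.592 × 10^-3 mol
From the 1:3 ratio, n(BrO3^-) in the aliquot = 1/3 × 2.592 × 10^-3 = 8.639 × 10^-4 mol
[BrO3^-]_dilute = 8.639 × 10^-4 / 0.01020 = 0.08470 mol/L
[BrO3^-]_original = 0.08470 × 250.0/24.41 = 0.8674 mol/L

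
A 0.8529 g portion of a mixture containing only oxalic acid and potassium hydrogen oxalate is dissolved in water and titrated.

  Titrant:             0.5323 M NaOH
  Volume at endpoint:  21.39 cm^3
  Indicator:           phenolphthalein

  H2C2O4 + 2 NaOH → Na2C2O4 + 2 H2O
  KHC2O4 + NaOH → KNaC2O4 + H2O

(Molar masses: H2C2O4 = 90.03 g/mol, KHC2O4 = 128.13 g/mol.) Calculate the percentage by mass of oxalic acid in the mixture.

38.48 %

n(NaOH) = 0.02139 × 0.5323 = 0.01139 mol
Let x = n(H2C2O4), y = n(KHC2O4).
Titrant: 2x + 1y = 0.01139;  mass: 90.03x + 128.13y = 0.8529
Solving, x = 3.645 × 10^-3 mol, y = 4.095 × 10^-3 mol
mass of H2C2O4 = 3.645 × 10^-3 × 90.03 = 0.3282 g
% H2C2O4 = 0.3282 / 0.8529 × 100 = 38.48 %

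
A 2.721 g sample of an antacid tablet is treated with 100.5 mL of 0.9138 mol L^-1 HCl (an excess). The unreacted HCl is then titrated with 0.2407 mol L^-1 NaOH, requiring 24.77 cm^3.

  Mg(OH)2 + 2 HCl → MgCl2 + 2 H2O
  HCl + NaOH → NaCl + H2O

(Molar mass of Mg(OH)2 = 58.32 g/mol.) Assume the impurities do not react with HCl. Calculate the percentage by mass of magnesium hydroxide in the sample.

n(HCl) added = 0.1005 × 0.9138 = 0.09184 mol
n(NaOH) used in back-titration = 0.02477 × 0.2407 = 5.962 × 10^-3 mol
n(HCl) left over = 5.962 × 10^-3 mol (1:1 ratio)
n(HCl) consumed by analyte = 0.09184 − 5.962 × 10^-3 = 0.08587 mol
From the 1:2 ratio, n(Mg(OH)2) = 1/2 × 0.08587 = 0.04294 mol
mass of Mg(OH)2 = 0.04294 × 58.32 = 2.504 g
% Mg(OH)2 = 2.504 / 2.721 × 100 = 92.03 %

92.03 %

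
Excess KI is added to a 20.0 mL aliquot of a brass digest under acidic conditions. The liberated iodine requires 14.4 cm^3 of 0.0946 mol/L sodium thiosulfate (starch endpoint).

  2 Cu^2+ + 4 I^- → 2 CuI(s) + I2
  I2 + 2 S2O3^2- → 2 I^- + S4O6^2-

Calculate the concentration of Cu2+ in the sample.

0.0681 mol/L

n(S2O3^2-) = 0.0144 × 0.0946 = 1.36 × 10^-3 mol
n(I2) = n(S2O3^2-)/2 = 6.81 × 10^-4 mol
From the 2:1 ratio, n(Cu2+) in the aliquot = 2/1 × 6.81 × 10^-4 = 1.36 × 10^-3 mol
[Cu2+] = 1.36 × 10^-3 / 0.0200 = 0.0681 mol/L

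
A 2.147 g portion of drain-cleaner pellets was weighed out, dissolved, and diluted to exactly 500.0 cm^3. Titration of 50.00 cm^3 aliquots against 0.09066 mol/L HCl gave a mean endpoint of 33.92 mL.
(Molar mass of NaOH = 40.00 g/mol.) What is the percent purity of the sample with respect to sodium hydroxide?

57.29 %

NaOH + HCl → NaCl + H2O
n(HCl) per titration = 0.03392 × 0.09066 = 3.075 × 10^-3 mol
n(NaOH) in each aliquot = 3.075 × 10^-3 mol (1:1 ratio)
n(NaOH) in the whole flask = 3.075 × 10^-3 × 500.0/50.00 = 0.03075 mol
mass of NaOH = 0.03075 × 40.00 = 1.230 g
% NaOH = 1.230 / 2.147 × 100 = 57.29 %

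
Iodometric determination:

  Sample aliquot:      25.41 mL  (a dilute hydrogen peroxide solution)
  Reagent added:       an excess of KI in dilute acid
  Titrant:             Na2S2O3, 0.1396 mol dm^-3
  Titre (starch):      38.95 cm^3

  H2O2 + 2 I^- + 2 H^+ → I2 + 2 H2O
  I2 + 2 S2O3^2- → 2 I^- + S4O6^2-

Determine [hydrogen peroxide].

0.1070 mol/L

n(S2O3^2-) = 0.03895 × 0.1396 = 5.437 × 10^-3 mol
n(I2) = n(S2O3^2-)/2 = 2.719 × 10^-3 mol
n(H2O2) in the aliquot = 2.719 × 10^-3 mol (1:1 ratio)
[H2O2] = 2.719 × 10^-3 / 0.02541 = 0.1070 mol/L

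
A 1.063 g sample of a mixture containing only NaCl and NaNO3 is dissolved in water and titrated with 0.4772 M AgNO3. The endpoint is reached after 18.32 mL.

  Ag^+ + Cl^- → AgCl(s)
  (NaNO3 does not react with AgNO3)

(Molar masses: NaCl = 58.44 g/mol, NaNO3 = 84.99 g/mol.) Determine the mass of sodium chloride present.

0.5109 g

n(AgNO3) = 0.01832 × 0.4772 = 8.742 × 10^-3 mol
Let x = n(NaCl), y = n(NaNO3).
Titrant: 1x = 8.742 × 10^-3;  mass: 58.44x + 84.99y = 1.063
Solving, x = 8.742 × 10^-3 mol, y = 6.496 × 10^-3 mol
mass of NaCl = 8.742 × 10^-3 × 58.44 = 0.5109 g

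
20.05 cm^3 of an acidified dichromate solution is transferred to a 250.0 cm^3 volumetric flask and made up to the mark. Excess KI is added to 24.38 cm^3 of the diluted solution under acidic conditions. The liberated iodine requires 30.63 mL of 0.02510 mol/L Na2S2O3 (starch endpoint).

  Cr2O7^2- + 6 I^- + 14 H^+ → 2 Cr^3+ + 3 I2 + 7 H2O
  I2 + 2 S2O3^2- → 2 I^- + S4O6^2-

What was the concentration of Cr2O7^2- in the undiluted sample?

n(S2O3^2-) = 0.03063 × 0.02510 = 7.688 × 10^-4 mol
n(I2) = n(S2O3^2-)/2 = 3.844 × 10^-4 mol
From the 1:3 ratio, n(Cr2O7^2-) in the aliquot = 1/3 × 3.844 × 10^-4 = 1.281 × 10^-4 mol
[Cr2O7^2-]_dilute = 1.281 × 10^-4 / 0.02438 = 0.005256 mol/L
[Cr2O7^2-]_original = 0.005256 × 250.0/20.05 = 0.06553 mol/L

0.06553 mol/L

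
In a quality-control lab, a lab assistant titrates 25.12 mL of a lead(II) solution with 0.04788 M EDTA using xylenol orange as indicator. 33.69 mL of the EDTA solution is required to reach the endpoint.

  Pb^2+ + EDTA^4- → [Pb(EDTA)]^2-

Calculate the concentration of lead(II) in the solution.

n(EDTA) = 0.03369 L × 0.04788 mol/L = 1.613 × 10^-3 mol
n(Pb2+) = 1.613 × 10^-3 mol (1:1 mole ratio)
[Pb2+] = 1.613 × 10^-3 mol / 0.02512 L = 0.06421 mol/L

0.06421 M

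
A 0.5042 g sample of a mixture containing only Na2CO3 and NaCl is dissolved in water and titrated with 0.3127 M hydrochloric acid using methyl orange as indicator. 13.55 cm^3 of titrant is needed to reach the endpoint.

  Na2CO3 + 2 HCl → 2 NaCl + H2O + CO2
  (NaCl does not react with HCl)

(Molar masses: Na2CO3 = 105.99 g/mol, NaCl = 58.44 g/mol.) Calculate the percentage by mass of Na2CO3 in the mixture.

n(HCl) = 0.01355 × 0.3127 = 4.237 × 10^-3 mol
Let x = n(Na2CO3), y = n(NaCl).
Titrant: 2x = 4.237 × 10^-3;  mass: 105.99x + 58.44y = 0.5042
Solving, x = 2.119 × 10^-3 mol, y = 4.785 × 10^-3 mol
mass of Na2CO3 = 2.119 × 10^-3 × 105.99 = 0.2245 g
% Na2CO3 = 0.2245 / 0.5042 × 100 = 44.53 %

44.53 %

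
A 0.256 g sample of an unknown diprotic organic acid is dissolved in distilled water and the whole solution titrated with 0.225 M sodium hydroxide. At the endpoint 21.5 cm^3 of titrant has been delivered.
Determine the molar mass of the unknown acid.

106 g/mol

n(NaOH) = 0.0215 L × 0.225 mol/L = 4.84 × 10^-3 mol
From the 1:2 ratio, n(H2A) = 1/2 × 4.84 × 10^-3 = 2.42 × 10^-3 mol
M = m / n = 0.256 g / 2.42 × 10^-3 mol = 106 g/mol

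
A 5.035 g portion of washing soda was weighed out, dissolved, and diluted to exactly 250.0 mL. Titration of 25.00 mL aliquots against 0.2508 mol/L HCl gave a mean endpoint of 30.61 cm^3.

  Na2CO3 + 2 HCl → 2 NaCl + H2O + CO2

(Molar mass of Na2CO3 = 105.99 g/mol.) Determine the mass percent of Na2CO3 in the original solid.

80.80 %

n(HCl) per titration = 0.03061 × 0.2508 = 7.677 × 10^-3 mol
From the 1:2 ratio, n(Na2CO3) in each aliquot = 1/2 × 7.677 × 10^-3 = 3.838 × 10^-3 mol
n(Na2CO3) in the whole flask = 3.838 × 10^-3 × 250.0/25.00 = 0.03838 mol
mass of Na2CO3 = 0.03838 × 105.99 = 4.068 g
% Na2CO3 = 4.068 / 5.035 × 100 = 80.80 %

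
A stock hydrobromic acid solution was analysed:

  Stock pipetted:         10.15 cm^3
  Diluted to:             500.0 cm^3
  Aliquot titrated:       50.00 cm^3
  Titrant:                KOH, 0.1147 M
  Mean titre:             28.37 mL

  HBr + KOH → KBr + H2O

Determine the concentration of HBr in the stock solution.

3.206 M

n(KOH) = 0.02837 × 0.1147 = 3.254 × 10^-3 mol
n(HBr) in the aliquot = 3.254 × 10^-3 mol (1:1 ratio)
[HBr]_dilute = 3.254 × 10^-3 / 0.05000 = 0.06508 mol/L
Dilution factor = 500.0 / 10.15 = 49.26
[HBr]_stock = 0.06508 × 49.26 = 3.206 mol/L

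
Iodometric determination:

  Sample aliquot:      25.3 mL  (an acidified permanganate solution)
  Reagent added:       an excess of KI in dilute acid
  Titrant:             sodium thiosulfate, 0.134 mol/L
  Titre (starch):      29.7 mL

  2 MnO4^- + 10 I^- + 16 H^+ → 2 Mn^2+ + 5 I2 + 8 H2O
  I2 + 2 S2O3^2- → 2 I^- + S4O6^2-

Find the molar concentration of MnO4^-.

0.0315 mol/L

n(S2O3^2-) = 0.0297 × 0.134 = 3.98 × 10^-3 mol
n(I2) = n(S2O3^2-)/2 = 1.99 × 10^-3 mol
From the 2:5 ratio, n(MnO4^-) in the aliquot = 2/5 × 1.99 × 10^-3 = 7.96 × 10^-4 mol
[MnO4^-] = 7.96 × 10^-4 / 0.0253 = 0.0315 mol/L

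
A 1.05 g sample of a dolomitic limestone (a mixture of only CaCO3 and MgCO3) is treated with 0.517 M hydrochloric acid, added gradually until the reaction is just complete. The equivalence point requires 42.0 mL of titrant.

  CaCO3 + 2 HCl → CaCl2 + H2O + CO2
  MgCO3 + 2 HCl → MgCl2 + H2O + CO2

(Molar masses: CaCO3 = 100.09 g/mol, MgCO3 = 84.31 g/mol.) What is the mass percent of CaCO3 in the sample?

81.3 %

n(HCl) = 0.0420 × 0.517 = 0.0217 mol
Let x = n(CaCO3), y = n(MgCO3).
Titrant: 2x + 2y = 0.0217;  mass: 100.09x + 84.31y = 1.05
Solving, x = 8.53 × 10^-3 mol, y = 2.32 × 10^-3 mol
mass of CaCO3 = 8.53 × 10^-3 × 100.09 = 0.854 g
% CaCO3 = 0.854 / 1.05 × 100 = 81.3 %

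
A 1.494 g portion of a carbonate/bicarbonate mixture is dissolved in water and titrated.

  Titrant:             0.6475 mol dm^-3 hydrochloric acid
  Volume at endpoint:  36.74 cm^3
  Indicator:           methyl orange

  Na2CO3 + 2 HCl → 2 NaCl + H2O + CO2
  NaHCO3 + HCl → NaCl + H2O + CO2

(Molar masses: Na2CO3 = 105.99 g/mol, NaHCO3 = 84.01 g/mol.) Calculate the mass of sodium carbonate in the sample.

n(HCl) = 0.03674 × 0.6475 = 0.02379 mol
Let x = n(Na2CO3), y = n(NaHCO3).
Titrant: 2x + 1y = 0.02379;  mass: 105.99x + 84.01y = 1.494
Solving, x = 8.134 × 10^-3 mol, y = 7.522 × 10^-3 mol
mass of Na2CO3 = 8.134 × 10^-3 × 105.99 = 0.8621 g

0.8621 g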